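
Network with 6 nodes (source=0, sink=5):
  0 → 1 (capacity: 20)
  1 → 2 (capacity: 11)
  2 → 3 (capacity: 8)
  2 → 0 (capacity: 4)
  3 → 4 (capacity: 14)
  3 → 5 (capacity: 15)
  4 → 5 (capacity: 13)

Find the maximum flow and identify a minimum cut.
Max flow = 8, Min cut edges: (2,3)

Maximum flow: 8
Minimum cut: (2,3)
Partition: S = [0, 1, 2], T = [3, 4, 5]

Max-flow min-cut theorem verified: both equal 8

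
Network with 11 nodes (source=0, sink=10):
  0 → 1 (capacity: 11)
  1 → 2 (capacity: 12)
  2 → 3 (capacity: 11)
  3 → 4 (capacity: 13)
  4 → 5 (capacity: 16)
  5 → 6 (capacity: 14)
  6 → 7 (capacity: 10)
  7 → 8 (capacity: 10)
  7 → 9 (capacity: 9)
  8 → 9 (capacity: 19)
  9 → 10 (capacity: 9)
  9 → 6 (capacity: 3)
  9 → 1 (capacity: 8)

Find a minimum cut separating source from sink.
Min cut value = 9, edges: (9,10)

Min cut value: 9
Partition: S = [0, 1, 2, 3, 4, 5, 6, 7, 8, 9], T = [10]
Cut edges: (9,10)

By max-flow min-cut theorem, max flow = min cut = 9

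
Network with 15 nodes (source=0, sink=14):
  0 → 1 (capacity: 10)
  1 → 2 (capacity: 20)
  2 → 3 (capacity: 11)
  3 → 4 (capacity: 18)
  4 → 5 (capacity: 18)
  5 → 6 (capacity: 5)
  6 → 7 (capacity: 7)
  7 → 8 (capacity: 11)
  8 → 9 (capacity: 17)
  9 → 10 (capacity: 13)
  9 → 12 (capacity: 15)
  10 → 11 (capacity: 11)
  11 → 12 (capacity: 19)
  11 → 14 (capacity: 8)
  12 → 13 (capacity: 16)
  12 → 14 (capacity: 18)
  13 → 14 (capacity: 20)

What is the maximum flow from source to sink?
Maximum flow = 5

Max flow: 5

Flow assignment:
  0 → 1: 5/10
  1 → 2: 5/20
  2 → 3: 5/11
  3 → 4: 5/18
  4 → 5: 5/18
  5 → 6: 5/5
  6 → 7: 5/7
  7 → 8: 5/11
  8 → 9: 5/17
  9 → 12: 5/15
  12 → 14: 5/18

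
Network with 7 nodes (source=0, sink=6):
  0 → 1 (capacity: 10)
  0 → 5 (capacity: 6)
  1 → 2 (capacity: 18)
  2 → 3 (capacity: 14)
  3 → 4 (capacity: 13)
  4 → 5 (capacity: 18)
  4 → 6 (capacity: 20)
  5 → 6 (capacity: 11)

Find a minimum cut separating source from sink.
Min cut value = 16, edges: (0,1), (0,5)

Min cut value: 16
Partition: S = [0], T = [1, 2, 3, 4, 5, 6]
Cut edges: (0,1), (0,5)

By max-flow min-cut theorem, max flow = min cut = 16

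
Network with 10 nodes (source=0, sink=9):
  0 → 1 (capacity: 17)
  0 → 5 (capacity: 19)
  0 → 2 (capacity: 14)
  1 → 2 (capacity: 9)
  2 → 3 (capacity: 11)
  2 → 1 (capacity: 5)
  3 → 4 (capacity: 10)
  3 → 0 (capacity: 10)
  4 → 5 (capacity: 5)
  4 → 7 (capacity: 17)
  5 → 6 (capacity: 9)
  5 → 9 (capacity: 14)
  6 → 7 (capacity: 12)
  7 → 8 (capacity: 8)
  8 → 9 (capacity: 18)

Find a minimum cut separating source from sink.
Min cut value = 22, edges: (5,9), (7,8)

Min cut value: 22
Partition: S = [0, 1, 2, 3, 4, 5, 6, 7], T = [8, 9]
Cut edges: (5,9), (7,8)

By max-flow min-cut theorem, max flow = min cut = 22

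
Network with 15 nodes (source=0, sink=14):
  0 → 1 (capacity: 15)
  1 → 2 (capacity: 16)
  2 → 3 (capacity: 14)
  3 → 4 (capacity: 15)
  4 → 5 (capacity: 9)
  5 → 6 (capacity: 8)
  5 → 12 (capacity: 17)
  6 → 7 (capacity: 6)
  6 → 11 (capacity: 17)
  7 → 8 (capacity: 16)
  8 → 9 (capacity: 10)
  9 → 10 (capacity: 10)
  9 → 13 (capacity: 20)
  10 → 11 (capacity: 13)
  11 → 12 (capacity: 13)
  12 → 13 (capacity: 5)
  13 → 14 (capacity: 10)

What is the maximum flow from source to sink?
Maximum flow = 9

Max flow: 9

Flow assignment:
  0 → 1: 9/15
  1 → 2: 9/16
  2 → 3: 9/14
  3 → 4: 9/15
  4 → 5: 9/9
  5 → 6: 4/8
  5 → 12: 5/17
  6 → 7: 4/6
  7 → 8: 4/16
  8 → 9: 4/10
  9 → 13: 4/20
  12 → 13: 5/5
  13 → 14: 9/10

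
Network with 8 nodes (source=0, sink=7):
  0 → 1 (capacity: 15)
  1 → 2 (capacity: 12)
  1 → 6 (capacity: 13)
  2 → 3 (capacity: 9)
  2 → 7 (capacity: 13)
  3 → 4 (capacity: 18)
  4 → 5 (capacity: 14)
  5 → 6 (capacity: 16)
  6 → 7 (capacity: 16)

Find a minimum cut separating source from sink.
Min cut value = 15, edges: (0,1)

Min cut value: 15
Partition: S = [0], T = [1, 2, 3, 4, 5, 6, 7]
Cut edges: (0,1)

By max-flow min-cut theorem, max flow = min cut = 15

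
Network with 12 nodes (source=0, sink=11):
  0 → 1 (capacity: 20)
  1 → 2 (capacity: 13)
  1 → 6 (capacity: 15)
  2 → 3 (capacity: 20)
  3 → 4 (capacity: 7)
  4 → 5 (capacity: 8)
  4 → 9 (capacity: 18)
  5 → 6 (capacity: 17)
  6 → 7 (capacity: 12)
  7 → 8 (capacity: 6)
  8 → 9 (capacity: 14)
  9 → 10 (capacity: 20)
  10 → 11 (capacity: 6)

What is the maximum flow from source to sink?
Maximum flow = 6

Max flow: 6

Flow assignment:
  0 → 1: 6/20
  1 → 6: 6/15
  6 → 7: 6/12
  7 → 8: 6/6
  8 → 9: 6/14
  9 → 10: 6/20
  10 → 11: 6/6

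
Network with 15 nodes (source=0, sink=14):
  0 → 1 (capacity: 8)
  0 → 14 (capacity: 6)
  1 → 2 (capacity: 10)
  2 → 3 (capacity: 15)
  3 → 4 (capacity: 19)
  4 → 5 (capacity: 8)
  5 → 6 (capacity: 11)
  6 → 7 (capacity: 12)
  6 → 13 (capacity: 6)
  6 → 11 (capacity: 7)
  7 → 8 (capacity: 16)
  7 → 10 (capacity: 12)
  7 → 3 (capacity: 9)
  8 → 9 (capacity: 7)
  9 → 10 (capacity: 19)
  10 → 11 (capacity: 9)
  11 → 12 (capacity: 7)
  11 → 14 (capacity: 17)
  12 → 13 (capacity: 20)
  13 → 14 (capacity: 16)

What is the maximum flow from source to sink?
Maximum flow = 14

Max flow: 14

Flow assignment:
  0 → 1: 8/8
  0 → 14: 6/6
  1 → 2: 8/10
  2 → 3: 8/15
  3 → 4: 8/19
  4 → 5: 8/8
  5 → 6: 8/11
  6 → 13: 6/6
  6 → 11: 2/7
  11 → 14: 2/17
  13 → 14: 6/16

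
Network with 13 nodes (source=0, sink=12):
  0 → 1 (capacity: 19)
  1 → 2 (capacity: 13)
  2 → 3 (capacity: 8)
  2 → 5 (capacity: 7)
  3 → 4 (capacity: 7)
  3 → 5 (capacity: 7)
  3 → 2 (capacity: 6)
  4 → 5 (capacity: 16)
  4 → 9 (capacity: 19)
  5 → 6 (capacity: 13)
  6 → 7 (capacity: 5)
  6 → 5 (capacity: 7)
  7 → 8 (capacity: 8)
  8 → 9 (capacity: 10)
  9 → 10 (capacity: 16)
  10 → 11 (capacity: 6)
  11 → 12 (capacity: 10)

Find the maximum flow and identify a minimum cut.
Max flow = 6, Min cut edges: (10,11)

Maximum flow: 6
Minimum cut: (10,11)
Partition: S = [0, 1, 2, 3, 4, 5, 6, 7, 8, 9, 10], T = [11, 12]

Max-flow min-cut theorem verified: both equal 6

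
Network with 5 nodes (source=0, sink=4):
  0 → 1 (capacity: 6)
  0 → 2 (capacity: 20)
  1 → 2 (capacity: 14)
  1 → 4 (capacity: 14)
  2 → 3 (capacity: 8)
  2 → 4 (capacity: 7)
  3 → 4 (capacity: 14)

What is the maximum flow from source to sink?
Maximum flow = 21

Max flow: 21

Flow assignment:
  0 → 1: 6/6
  0 → 2: 15/20
  1 → 4: 6/14
  2 → 3: 8/8
  2 → 4: 7/7
  3 → 4: 8/14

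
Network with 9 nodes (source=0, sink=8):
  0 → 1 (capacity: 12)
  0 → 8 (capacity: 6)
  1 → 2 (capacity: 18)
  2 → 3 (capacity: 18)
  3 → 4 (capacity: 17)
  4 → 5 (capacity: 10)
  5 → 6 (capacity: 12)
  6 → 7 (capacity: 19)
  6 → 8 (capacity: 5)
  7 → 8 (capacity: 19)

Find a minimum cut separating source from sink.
Min cut value = 16, edges: (0,8), (4,5)

Min cut value: 16
Partition: S = [0, 1, 2, 3, 4], T = [5, 6, 7, 8]
Cut edges: (0,8), (4,5)

By max-flow min-cut theorem, max flow = min cut = 16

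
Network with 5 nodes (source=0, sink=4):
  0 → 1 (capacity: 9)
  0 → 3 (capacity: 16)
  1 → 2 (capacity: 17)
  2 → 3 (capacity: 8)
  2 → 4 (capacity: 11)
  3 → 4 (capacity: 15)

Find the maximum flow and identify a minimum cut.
Max flow = 24, Min cut edges: (0,1), (3,4)

Maximum flow: 24
Minimum cut: (0,1), (3,4)
Partition: S = [0, 3], T = [1, 2, 4]

Max-flow min-cut theorem verified: both equal 24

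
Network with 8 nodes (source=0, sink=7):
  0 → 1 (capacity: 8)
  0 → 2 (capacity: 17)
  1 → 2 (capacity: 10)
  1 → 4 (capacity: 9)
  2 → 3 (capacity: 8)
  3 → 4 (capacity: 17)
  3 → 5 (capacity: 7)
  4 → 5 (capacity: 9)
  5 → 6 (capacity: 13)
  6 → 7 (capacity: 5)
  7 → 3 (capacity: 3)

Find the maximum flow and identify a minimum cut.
Max flow = 5, Min cut edges: (6,7)

Maximum flow: 5
Minimum cut: (6,7)
Partition: S = [0, 1, 2, 3, 4, 5, 6], T = [7]

Max-flow min-cut theorem verified: both equal 5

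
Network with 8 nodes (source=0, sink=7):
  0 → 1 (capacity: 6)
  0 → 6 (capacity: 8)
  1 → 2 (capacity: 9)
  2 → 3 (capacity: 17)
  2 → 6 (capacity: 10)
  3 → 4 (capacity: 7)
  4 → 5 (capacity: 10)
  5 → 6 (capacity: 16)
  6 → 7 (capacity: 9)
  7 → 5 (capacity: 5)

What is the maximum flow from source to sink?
Maximum flow = 9

Max flow: 9

Flow assignment:
  0 → 1: 6/6
  0 → 6: 3/8
  1 → 2: 6/9
  2 → 6: 6/10
  6 → 7: 9/9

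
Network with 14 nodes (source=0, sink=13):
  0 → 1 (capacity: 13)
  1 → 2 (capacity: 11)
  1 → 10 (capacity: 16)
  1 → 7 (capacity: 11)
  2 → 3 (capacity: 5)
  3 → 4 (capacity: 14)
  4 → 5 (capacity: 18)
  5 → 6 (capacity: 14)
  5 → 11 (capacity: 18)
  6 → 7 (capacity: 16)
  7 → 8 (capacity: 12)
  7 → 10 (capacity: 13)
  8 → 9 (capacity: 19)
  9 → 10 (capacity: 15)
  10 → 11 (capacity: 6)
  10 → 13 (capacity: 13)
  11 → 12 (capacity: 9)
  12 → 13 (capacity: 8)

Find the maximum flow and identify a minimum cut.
Max flow = 13, Min cut edges: (0,1)

Maximum flow: 13
Minimum cut: (0,1)
Partition: S = [0], T = [1, 2, 3, 4, 5, 6, 7, 8, 9, 10, 11, 12, 13]

Max-flow min-cut theorem verified: both equal 13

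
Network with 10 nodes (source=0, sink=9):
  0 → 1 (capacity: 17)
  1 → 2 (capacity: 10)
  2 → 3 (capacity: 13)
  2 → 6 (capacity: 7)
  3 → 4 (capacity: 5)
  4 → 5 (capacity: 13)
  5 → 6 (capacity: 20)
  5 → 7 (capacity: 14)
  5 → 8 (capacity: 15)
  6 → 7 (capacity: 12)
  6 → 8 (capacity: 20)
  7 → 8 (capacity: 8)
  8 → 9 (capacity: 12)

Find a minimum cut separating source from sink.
Min cut value = 10, edges: (1,2)

Min cut value: 10
Partition: S = [0, 1], T = [2, 3, 4, 5, 6, 7, 8, 9]
Cut edges: (1,2)

By max-flow min-cut theorem, max flow = min cut = 10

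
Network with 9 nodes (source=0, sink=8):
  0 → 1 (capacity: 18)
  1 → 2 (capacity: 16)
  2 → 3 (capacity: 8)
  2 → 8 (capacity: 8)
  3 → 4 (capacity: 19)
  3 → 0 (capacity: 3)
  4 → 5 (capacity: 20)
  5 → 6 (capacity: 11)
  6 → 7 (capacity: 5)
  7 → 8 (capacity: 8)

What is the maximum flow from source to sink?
Maximum flow = 13

Max flow: 13

Flow assignment:
  0 → 1: 16/18
  1 → 2: 16/16
  2 → 3: 8/8
  2 → 8: 8/8
  3 → 4: 5/19
  3 → 0: 3/3
  4 → 5: 5/20
  5 → 6: 5/11
  6 → 7: 5/5
  7 → 8: 5/8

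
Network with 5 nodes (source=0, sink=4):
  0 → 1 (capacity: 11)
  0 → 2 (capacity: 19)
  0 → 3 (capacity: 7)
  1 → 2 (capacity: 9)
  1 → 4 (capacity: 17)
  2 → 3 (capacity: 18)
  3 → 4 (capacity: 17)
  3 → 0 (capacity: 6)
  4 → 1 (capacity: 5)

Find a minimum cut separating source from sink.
Min cut value = 28, edges: (0,1), (3,4)

Min cut value: 28
Partition: S = [0, 2, 3], T = [1, 4]
Cut edges: (0,1), (3,4)

By max-flow min-cut theorem, max flow = min cut = 28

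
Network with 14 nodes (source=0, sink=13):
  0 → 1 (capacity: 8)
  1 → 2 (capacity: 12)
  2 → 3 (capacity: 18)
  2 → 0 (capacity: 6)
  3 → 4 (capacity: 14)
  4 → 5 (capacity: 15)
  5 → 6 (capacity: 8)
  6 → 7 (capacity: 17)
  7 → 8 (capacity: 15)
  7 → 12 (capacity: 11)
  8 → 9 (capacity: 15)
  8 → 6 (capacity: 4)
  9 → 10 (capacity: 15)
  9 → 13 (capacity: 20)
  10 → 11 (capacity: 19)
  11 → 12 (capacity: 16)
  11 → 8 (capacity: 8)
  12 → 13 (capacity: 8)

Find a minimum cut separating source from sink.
Min cut value = 8, edges: (5,6)

Min cut value: 8
Partition: S = [0, 1, 2, 3, 4, 5], T = [6, 7, 8, 9, 10, 11, 12, 13]
Cut edges: (5,6)

By max-flow min-cut theorem, max flow = min cut = 8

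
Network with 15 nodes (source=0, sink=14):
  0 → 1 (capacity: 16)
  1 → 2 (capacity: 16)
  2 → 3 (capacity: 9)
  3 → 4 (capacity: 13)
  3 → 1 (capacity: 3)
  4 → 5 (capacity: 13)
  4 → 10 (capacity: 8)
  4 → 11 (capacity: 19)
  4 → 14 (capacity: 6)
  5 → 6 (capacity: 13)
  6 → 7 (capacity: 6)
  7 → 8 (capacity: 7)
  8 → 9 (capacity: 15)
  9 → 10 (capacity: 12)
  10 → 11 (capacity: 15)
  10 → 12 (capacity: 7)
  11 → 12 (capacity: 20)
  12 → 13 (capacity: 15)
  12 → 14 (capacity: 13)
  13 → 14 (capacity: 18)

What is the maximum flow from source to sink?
Maximum flow = 9

Max flow: 9

Flow assignment:
  0 → 1: 9/16
  1 → 2: 9/16
  2 → 3: 9/9
  3 → 4: 9/13
  4 → 10: 3/8
  4 → 14: 6/6
  10 → 12: 3/7
  12 → 14: 3/13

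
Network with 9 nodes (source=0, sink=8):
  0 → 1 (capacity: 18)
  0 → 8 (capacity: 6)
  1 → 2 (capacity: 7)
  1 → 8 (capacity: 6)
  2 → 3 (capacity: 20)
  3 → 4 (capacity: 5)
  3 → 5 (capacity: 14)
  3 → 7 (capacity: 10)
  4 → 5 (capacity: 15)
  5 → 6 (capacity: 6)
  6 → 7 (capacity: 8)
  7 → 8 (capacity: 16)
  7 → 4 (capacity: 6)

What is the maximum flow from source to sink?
Maximum flow = 19

Max flow: 19

Flow assignment:
  0 → 1: 13/18
  0 → 8: 6/6
  1 → 2: 7/7
  1 → 8: 6/6
  2 → 3: 7/20
  3 → 7: 7/10
  7 → 8: 7/16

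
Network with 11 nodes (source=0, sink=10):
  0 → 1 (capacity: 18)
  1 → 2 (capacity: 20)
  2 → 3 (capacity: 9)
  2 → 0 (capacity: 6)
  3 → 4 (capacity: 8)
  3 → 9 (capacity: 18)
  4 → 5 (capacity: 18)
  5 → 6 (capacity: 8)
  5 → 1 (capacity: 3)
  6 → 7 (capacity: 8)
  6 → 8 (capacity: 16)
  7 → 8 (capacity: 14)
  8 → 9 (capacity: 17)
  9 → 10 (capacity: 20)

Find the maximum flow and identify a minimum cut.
Max flow = 9, Min cut edges: (2,3)

Maximum flow: 9
Minimum cut: (2,3)
Partition: S = [0, 1, 2], T = [3, 4, 5, 6, 7, 8, 9, 10]

Max-flow min-cut theorem verified: both equal 9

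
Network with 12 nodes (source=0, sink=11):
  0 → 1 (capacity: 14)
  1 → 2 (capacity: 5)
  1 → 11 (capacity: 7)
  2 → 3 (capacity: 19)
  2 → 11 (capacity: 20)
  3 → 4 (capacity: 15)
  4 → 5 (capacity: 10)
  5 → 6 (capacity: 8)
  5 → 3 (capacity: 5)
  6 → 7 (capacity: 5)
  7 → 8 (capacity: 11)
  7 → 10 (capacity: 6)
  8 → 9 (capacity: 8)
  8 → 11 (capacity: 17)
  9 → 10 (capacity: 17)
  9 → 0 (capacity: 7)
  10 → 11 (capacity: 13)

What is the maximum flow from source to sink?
Maximum flow = 12

Max flow: 12

Flow assignment:
  0 → 1: 12/14
  1 → 2: 5/5
  1 → 11: 7/7
  2 → 11: 5/20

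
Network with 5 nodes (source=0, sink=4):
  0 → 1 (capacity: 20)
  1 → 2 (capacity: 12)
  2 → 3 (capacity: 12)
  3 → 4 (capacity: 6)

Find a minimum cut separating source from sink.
Min cut value = 6, edges: (3,4)

Min cut value: 6
Partition: S = [0, 1, 2, 3], T = [4]
Cut edges: (3,4)

By max-flow min-cut theorem, max flow = min cut = 6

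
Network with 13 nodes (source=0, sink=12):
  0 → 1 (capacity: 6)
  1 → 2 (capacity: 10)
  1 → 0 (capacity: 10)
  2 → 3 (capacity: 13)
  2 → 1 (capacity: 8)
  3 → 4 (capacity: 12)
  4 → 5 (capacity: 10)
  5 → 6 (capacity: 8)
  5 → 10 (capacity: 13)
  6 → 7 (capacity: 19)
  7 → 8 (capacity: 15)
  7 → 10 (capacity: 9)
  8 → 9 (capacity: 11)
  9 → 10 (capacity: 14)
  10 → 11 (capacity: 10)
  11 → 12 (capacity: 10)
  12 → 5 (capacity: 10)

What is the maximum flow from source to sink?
Maximum flow = 6

Max flow: 6

Flow assignment:
  0 → 1: 6/6
  1 → 2: 6/10
  2 → 3: 6/13
  3 → 4: 6/12
  4 → 5: 6/10
  5 → 10: 6/13
  10 → 11: 6/10
  11 → 12: 6/10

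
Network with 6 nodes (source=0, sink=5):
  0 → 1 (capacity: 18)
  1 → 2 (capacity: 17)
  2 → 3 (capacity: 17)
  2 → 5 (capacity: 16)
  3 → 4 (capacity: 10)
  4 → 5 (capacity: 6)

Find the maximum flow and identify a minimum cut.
Max flow = 17, Min cut edges: (1,2)

Maximum flow: 17
Minimum cut: (1,2)
Partition: S = [0, 1], T = [2, 3, 4, 5]

Max-flow min-cut theorem verified: both equal 17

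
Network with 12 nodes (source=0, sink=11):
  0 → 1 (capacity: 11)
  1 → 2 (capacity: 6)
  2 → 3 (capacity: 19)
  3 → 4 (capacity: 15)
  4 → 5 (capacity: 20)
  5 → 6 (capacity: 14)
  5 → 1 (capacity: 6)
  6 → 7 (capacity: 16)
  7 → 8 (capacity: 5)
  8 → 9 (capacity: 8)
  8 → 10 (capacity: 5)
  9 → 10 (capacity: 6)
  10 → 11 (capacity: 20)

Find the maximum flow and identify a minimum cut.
Max flow = 5, Min cut edges: (7,8)

Maximum flow: 5
Minimum cut: (7,8)
Partition: S = [0, 1, 2, 3, 4, 5, 6, 7], T = [8, 9, 10, 11]

Max-flow min-cut theorem verified: both equal 5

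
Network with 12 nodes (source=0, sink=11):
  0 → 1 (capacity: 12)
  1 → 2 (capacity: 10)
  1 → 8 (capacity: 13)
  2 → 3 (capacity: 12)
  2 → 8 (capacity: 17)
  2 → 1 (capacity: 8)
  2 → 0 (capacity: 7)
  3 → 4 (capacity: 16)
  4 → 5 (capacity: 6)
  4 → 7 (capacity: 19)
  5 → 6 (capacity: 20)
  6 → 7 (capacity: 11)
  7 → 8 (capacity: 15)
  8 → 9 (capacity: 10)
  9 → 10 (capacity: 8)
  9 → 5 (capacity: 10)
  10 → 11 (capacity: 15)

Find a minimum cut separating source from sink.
Min cut value = 8, edges: (9,10)

Min cut value: 8
Partition: S = [0, 1, 2, 3, 4, 5, 6, 7, 8, 9], T = [10, 11]
Cut edges: (9,10)

By max-flow min-cut theorem, max flow = min cut = 8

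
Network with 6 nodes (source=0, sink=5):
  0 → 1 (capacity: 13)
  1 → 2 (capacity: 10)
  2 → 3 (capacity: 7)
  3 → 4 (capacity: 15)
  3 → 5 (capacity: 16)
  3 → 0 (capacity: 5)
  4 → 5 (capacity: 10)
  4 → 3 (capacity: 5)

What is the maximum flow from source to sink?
Maximum flow = 7

Max flow: 7

Flow assignment:
  0 → 1: 7/13
  1 → 2: 7/10
  2 → 3: 7/7
  3 → 5: 7/16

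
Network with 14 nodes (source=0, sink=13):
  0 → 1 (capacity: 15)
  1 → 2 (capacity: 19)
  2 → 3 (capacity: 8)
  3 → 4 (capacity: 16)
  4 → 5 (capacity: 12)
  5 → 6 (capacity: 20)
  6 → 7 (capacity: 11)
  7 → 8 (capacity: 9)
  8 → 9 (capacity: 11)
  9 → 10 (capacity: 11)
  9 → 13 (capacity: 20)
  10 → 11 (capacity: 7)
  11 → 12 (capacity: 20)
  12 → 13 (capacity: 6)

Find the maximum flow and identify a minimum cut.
Max flow = 8, Min cut edges: (2,3)

Maximum flow: 8
Minimum cut: (2,3)
Partition: S = [0, 1, 2], T = [3, 4, 5, 6, 7, 8, 9, 10, 11, 12, 13]

Max-flow min-cut theorem verified: both equal 8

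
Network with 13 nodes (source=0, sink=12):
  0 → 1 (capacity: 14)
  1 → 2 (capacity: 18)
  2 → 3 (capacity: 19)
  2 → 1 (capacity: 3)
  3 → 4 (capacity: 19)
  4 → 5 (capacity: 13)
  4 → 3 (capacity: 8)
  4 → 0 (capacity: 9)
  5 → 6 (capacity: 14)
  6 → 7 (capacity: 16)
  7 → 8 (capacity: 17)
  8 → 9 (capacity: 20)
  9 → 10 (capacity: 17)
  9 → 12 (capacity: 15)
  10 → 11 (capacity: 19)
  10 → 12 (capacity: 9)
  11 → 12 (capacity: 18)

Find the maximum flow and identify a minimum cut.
Max flow = 13, Min cut edges: (4,5)

Maximum flow: 13
Minimum cut: (4,5)
Partition: S = [0, 1, 2, 3, 4], T = [5, 6, 7, 8, 9, 10, 11, 12]

Max-flow min-cut theorem verified: both equal 13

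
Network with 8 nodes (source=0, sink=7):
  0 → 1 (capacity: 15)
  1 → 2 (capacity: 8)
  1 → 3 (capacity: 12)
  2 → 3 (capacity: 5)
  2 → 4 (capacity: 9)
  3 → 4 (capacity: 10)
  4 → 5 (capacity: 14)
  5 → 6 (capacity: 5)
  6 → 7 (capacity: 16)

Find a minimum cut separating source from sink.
Min cut value = 5, edges: (5,6)

Min cut value: 5
Partition: S = [0, 1, 2, 3, 4, 5], T = [6, 7]
Cut edges: (5,6)

By max-flow min-cut theorem, max flow = min cut = 5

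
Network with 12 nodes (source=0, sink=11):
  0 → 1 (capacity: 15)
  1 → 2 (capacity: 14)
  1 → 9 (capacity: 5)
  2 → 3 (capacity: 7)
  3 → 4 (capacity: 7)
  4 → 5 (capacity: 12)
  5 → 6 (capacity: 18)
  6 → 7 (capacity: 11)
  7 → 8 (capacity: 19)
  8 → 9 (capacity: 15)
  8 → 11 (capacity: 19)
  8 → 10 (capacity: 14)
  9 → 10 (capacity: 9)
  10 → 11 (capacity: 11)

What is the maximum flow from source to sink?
Maximum flow = 12

Max flow: 12

Flow assignment:
  0 → 1: 12/15
  1 → 2: 7/14
  1 → 9: 5/5
  2 → 3: 7/7
  3 → 4: 7/7
  4 → 5: 7/12
  5 → 6: 7/18
  6 → 7: 7/11
  7 → 8: 7/19
  8 → 11: 7/19
  9 → 10: 5/9
  10 → 11: 5/11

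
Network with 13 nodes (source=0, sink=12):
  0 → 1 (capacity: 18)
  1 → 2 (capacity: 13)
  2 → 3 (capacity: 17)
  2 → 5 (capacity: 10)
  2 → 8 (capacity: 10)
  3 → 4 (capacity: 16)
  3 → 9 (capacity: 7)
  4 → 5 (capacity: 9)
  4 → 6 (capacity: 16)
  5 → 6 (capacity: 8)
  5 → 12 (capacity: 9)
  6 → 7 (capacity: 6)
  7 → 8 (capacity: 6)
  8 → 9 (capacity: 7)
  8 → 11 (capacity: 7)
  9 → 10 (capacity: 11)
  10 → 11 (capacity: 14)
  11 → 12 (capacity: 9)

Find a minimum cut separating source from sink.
Min cut value = 13, edges: (1,2)

Min cut value: 13
Partition: S = [0, 1], T = [2, 3, 4, 5, 6, 7, 8, 9, 10, 11, 12]
Cut edges: (1,2)

By max-flow min-cut theorem, max flow = min cut = 13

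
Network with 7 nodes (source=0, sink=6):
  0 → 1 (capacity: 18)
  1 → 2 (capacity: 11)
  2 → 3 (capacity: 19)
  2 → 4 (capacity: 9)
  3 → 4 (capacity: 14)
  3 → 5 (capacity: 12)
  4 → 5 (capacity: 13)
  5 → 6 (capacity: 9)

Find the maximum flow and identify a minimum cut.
Max flow = 9, Min cut edges: (5,6)

Maximum flow: 9
Minimum cut: (5,6)
Partition: S = [0, 1, 2, 3, 4, 5], T = [6]

Max-flow min-cut theorem verified: both equal 9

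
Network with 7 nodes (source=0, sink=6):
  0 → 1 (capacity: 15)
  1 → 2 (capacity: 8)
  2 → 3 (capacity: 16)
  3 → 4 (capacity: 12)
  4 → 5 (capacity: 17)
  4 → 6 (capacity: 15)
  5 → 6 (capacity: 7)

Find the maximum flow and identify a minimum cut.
Max flow = 8, Min cut edges: (1,2)

Maximum flow: 8
Minimum cut: (1,2)
Partition: S = [0, 1], T = [2, 3, 4, 5, 6]

Max-flow min-cut theorem verified: both equal 8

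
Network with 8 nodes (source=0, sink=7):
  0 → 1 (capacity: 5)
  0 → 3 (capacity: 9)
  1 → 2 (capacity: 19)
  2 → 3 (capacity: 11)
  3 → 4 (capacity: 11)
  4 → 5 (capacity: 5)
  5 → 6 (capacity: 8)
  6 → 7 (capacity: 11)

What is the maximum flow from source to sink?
Maximum flow = 5

Max flow: 5

Flow assignment:
  0 → 1: 5/5
  1 → 2: 5/19
  2 → 3: 5/11
  3 → 4: 5/11
  4 → 5: 5/5
  5 → 6: 5/8
  6 → 7: 5/11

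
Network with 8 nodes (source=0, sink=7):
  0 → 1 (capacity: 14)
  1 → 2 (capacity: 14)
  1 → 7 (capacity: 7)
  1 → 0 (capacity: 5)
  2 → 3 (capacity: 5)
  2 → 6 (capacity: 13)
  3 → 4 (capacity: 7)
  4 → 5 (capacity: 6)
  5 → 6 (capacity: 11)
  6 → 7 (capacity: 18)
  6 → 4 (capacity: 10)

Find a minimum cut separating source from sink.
Min cut value = 14, edges: (0,1)

Min cut value: 14
Partition: S = [0], T = [1, 2, 3, 4, 5, 6, 7]
Cut edges: (0,1)

By max-flow min-cut theorem, max flow = min cut = 14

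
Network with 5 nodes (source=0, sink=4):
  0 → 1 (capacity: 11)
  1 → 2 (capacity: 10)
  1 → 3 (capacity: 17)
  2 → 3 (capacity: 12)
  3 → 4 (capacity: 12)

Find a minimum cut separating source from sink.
Min cut value = 11, edges: (0,1)

Min cut value: 11
Partition: S = [0], T = [1, 2, 3, 4]
Cut edges: (0,1)

By max-flow min-cut theorem, max flow = min cut = 11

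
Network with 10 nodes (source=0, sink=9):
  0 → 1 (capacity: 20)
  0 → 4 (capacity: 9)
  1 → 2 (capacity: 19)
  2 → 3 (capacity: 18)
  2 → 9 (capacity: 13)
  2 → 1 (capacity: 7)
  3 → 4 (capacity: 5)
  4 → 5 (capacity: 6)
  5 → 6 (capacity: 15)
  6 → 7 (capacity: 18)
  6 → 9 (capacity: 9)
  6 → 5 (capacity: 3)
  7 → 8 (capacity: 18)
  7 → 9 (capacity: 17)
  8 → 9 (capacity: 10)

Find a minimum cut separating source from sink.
Min cut value = 19, edges: (2,9), (4,5)

Min cut value: 19
Partition: S = [0, 1, 2, 3, 4], T = [5, 6, 7, 8, 9]
Cut edges: (2,9), (4,5)

By max-flow min-cut theorem, max flow = min cut = 19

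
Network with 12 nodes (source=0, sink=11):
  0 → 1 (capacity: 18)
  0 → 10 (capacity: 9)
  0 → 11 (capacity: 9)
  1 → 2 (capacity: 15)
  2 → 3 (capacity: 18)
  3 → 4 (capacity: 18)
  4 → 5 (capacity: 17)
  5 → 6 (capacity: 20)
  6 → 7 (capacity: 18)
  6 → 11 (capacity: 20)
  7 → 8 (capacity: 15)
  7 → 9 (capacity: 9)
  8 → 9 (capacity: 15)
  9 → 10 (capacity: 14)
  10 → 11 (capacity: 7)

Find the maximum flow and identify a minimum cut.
Max flow = 31, Min cut edges: (0,11), (1,2), (10,11)

Maximum flow: 31
Minimum cut: (0,11), (1,2), (10,11)
Partition: S = [0, 1, 7, 8, 9, 10], T = [2, 3, 4, 5, 6, 11]

Max-flow min-cut theorem verified: both equal 31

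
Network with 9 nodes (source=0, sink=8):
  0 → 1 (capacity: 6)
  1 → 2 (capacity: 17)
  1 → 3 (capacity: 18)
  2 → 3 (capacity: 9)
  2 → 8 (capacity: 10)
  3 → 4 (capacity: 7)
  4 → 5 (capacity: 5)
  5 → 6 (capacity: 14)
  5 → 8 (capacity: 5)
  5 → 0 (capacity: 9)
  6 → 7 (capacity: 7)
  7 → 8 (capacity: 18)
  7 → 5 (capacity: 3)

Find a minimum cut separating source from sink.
Min cut value = 6, edges: (0,1)

Min cut value: 6
Partition: S = [0], T = [1, 2, 3, 4, 5, 6, 7, 8]
Cut edges: (0,1)

By max-flow min-cut theorem, max flow = min cut = 6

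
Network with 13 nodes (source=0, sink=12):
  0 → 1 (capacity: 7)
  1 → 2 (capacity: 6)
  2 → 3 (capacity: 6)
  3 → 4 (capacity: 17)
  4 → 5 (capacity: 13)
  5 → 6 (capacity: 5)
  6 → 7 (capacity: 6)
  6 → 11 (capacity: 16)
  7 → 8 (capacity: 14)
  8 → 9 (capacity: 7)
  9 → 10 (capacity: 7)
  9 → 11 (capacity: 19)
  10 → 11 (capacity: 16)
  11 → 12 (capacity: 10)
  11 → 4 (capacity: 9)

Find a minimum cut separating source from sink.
Min cut value = 5, edges: (5,6)

Min cut value: 5
Partition: S = [0, 1, 2, 3, 4, 5], T = [6, 7, 8, 9, 10, 11, 12]
Cut edges: (5,6)

By max-flow min-cut theorem, max flow = min cut = 5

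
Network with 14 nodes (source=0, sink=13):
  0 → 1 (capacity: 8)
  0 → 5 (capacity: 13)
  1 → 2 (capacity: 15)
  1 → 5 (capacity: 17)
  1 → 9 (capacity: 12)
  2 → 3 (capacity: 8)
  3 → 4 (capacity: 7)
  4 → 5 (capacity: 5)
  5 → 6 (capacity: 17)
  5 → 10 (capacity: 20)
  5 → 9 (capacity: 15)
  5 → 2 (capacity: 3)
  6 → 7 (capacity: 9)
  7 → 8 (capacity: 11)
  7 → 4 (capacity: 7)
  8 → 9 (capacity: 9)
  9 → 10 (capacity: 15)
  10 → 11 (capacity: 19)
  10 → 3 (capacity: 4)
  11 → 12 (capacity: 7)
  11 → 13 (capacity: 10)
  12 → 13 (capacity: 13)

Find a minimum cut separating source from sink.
Min cut value = 17, edges: (11,12), (11,13)

Min cut value: 17
Partition: S = [0, 1, 2, 3, 4, 5, 6, 7, 8, 9, 10, 11], T = [12, 13]
Cut edges: (11,12), (11,13)

By max-flow min-cut theorem, max flow = min cut = 17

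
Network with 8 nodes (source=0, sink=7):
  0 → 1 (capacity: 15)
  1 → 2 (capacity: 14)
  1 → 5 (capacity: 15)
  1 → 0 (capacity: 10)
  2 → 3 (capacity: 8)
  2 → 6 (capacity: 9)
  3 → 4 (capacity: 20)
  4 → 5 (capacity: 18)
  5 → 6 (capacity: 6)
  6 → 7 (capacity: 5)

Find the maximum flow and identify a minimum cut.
Max flow = 5, Min cut edges: (6,7)

Maximum flow: 5
Minimum cut: (6,7)
Partition: S = [0, 1, 2, 3, 4, 5, 6], T = [7]

Max-flow min-cut theorem verified: both equal 5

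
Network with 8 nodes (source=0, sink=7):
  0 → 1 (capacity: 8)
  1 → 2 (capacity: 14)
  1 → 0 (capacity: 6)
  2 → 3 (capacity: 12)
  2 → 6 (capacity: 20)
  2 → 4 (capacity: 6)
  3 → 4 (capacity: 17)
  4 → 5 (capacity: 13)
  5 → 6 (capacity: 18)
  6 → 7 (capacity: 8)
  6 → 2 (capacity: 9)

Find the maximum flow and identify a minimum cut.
Max flow = 8, Min cut edges: (6,7)

Maximum flow: 8
Minimum cut: (6,7)
Partition: S = [0, 1, 2, 3, 4, 5, 6], T = [7]

Max-flow min-cut theorem verified: both equal 8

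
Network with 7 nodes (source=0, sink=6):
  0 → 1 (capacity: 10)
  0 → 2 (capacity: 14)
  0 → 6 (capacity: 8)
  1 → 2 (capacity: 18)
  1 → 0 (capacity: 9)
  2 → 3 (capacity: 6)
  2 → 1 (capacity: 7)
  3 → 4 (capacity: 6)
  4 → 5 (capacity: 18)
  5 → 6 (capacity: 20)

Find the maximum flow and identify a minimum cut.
Max flow = 14, Min cut edges: (0,6), (3,4)

Maximum flow: 14
Minimum cut: (0,6), (3,4)
Partition: S = [0, 1, 2, 3], T = [4, 5, 6]

Max-flow min-cut theorem verified: both equal 14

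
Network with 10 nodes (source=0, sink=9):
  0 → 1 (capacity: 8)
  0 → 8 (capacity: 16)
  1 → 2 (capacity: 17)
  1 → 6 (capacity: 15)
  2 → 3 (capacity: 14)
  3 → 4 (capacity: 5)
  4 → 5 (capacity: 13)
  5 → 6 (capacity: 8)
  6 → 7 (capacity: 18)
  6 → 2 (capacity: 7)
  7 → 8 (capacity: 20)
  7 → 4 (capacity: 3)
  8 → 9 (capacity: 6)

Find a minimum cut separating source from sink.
Min cut value = 6, edges: (8,9)

Min cut value: 6
Partition: S = [0, 1, 2, 3, 4, 5, 6, 7, 8], T = [9]
Cut edges: (8,9)

By max-flow min-cut theorem, max flow = min cut = 6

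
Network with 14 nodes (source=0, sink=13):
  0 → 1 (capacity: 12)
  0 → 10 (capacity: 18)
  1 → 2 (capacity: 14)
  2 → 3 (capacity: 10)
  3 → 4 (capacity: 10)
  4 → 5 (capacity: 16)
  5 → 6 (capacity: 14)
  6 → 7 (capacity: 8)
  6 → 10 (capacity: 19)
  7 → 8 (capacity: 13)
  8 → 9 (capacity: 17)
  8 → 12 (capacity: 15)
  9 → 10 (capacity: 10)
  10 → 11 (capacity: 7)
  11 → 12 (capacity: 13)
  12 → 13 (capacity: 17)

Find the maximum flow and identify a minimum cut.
Max flow = 15, Min cut edges: (6,7), (10,11)

Maximum flow: 15
Minimum cut: (6,7), (10,11)
Partition: S = [0, 1, 2, 3, 4, 5, 6, 9, 10], T = [7, 8, 11, 12, 13]

Max-flow min-cut theorem verified: both equal 15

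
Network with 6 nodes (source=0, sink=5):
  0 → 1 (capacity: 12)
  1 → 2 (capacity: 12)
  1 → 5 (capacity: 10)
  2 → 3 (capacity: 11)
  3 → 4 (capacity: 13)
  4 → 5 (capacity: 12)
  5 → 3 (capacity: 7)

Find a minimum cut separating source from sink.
Min cut value = 12, edges: (0,1)

Min cut value: 12
Partition: S = [0], T = [1, 2, 3, 4, 5]
Cut edges: (0,1)

By max-flow min-cut theorem, max flow = min cut = 12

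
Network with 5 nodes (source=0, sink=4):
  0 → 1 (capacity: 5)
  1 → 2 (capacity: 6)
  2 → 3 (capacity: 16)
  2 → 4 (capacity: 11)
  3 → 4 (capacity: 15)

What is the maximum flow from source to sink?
Maximum flow = 5

Max flow: 5

Flow assignment:
  0 → 1: 5/5
  1 → 2: 5/6
  2 → 4: 5/11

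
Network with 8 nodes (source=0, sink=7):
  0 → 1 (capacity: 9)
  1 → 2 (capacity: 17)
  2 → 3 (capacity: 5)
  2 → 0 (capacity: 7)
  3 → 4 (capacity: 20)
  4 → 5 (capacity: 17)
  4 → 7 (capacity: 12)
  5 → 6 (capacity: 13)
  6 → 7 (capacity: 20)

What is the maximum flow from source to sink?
Maximum flow = 5

Max flow: 5

Flow assignment:
  0 → 1: 5/9
  1 → 2: 5/17
  2 → 3: 5/5
  3 → 4: 5/20
  4 → 7: 5/12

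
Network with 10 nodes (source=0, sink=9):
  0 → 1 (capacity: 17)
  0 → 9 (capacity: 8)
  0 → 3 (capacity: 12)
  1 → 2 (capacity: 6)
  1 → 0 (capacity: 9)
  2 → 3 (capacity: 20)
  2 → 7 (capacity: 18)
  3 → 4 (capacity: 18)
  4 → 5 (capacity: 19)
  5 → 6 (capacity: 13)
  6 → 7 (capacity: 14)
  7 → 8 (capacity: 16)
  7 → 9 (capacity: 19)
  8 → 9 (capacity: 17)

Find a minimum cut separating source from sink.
Min cut value = 26, edges: (0,9), (0,3), (1,2)

Min cut value: 26
Partition: S = [0, 1], T = [2, 3, 4, 5, 6, 7, 8, 9]
Cut edges: (0,9), (0,3), (1,2)

By max-flow min-cut theorem, max flow = min cut = 26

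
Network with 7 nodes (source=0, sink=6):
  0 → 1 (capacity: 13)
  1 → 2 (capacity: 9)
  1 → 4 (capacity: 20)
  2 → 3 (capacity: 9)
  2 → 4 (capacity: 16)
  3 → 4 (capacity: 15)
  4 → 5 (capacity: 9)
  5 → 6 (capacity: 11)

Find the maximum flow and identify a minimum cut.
Max flow = 9, Min cut edges: (4,5)

Maximum flow: 9
Minimum cut: (4,5)
Partition: S = [0, 1, 2, 3, 4], T = [5, 6]

Max-flow min-cut theorem verified: both equal 9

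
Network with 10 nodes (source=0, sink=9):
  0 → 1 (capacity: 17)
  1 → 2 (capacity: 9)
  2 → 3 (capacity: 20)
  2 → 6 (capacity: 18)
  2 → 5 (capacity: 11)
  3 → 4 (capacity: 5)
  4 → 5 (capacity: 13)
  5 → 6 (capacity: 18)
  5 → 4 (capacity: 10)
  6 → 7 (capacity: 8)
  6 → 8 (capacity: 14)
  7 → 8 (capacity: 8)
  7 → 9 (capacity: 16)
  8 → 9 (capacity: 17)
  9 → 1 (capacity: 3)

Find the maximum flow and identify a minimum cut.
Max flow = 9, Min cut edges: (1,2)

Maximum flow: 9
Minimum cut: (1,2)
Partition: S = [0, 1], T = [2, 3, 4, 5, 6, 7, 8, 9]

Max-flow min-cut theorem verified: both equal 9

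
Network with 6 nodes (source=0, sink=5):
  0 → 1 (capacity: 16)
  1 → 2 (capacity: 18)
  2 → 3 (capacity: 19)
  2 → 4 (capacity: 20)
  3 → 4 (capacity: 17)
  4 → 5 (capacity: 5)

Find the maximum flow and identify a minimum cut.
Max flow = 5, Min cut edges: (4,5)

Maximum flow: 5
Minimum cut: (4,5)
Partition: S = [0, 1, 2, 3, 4], T = [5]

Max-flow min-cut theorem verified: both equal 5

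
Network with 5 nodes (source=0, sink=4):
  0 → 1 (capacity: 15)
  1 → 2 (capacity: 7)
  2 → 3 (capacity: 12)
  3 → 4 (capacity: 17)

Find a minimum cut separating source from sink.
Min cut value = 7, edges: (1,2)

Min cut value: 7
Partition: S = [0, 1], T = [2, 3, 4]
Cut edges: (1,2)

By max-flow min-cut theorem, max flow = min cut = 7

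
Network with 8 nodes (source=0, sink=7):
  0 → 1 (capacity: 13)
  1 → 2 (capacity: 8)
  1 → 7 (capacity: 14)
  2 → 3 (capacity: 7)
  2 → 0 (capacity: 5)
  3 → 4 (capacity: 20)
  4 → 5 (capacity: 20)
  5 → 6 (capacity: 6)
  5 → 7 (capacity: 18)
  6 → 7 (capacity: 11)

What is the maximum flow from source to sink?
Maximum flow = 13

Max flow: 13

Flow assignment:
  0 → 1: 13/13
  1 → 7: 13/14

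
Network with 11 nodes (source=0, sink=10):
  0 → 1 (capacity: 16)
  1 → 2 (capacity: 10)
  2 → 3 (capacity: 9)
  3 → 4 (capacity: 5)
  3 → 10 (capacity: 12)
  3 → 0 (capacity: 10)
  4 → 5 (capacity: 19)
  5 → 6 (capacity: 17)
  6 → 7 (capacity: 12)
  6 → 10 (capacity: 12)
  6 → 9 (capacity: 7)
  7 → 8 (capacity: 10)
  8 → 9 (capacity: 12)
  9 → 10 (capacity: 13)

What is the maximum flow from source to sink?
Maximum flow = 9

Max flow: 9

Flow assignment:
  0 → 1: 9/16
  1 → 2: 9/10
  2 → 3: 9/9
  3 → 10: 9/12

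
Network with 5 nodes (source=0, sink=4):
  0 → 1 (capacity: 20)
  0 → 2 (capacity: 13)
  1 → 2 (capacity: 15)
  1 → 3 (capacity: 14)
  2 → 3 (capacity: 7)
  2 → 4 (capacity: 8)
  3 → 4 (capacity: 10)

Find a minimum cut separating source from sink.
Min cut value = 18, edges: (2,4), (3,4)

Min cut value: 18
Partition: S = [0, 1, 2, 3], T = [4]
Cut edges: (2,4), (3,4)

By max-flow min-cut theorem, max flow = min cut = 18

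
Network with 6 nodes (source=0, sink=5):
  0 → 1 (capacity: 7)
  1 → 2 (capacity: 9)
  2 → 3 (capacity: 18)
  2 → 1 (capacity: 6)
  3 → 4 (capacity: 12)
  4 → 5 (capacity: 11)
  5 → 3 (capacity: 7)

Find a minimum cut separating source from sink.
Min cut value = 7, edges: (0,1)

Min cut value: 7
Partition: S = [0], T = [1, 2, 3, 4, 5]
Cut edges: (0,1)

By max-flow min-cut theorem, max flow = min cut = 7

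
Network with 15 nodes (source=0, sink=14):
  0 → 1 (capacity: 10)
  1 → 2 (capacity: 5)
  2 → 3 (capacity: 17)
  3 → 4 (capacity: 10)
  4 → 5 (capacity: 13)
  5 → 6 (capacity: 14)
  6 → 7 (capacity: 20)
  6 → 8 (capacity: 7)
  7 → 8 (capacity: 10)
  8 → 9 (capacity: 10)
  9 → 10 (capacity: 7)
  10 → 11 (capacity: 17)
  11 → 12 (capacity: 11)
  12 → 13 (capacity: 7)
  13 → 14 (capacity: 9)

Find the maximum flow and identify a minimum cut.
Max flow = 5, Min cut edges: (1,2)

Maximum flow: 5
Minimum cut: (1,2)
Partition: S = [0, 1], T = [2, 3, 4, 5, 6, 7, 8, 9, 10, 11, 12, 13, 14]

Max-flow min-cut theorem verified: both equal 5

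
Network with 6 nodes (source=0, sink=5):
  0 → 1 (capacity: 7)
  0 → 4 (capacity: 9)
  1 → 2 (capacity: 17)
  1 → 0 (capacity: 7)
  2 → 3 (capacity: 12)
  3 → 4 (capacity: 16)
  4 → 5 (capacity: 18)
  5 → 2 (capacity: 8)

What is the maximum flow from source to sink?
Maximum flow = 16

Max flow: 16

Flow assignment:
  0 → 1: 7/7
  0 → 4: 9/9
  1 → 2: 7/17
  2 → 3: 7/12
  3 → 4: 7/16
  4 → 5: 16/18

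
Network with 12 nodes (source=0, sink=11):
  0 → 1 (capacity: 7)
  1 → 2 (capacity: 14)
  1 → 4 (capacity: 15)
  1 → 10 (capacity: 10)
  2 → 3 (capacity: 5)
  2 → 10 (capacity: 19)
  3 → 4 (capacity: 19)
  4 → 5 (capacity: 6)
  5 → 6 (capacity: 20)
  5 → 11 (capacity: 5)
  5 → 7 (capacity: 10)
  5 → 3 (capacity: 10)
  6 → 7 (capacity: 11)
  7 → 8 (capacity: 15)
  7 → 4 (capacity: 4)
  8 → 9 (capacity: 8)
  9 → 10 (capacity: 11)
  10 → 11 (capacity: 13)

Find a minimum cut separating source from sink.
Min cut value = 7, edges: (0,1)

Min cut value: 7
Partition: S = [0], T = [1, 2, 3, 4, 5, 6, 7, 8, 9, 10, 11]
Cut edges: (0,1)

By max-flow min-cut theorem, max flow = min cut = 7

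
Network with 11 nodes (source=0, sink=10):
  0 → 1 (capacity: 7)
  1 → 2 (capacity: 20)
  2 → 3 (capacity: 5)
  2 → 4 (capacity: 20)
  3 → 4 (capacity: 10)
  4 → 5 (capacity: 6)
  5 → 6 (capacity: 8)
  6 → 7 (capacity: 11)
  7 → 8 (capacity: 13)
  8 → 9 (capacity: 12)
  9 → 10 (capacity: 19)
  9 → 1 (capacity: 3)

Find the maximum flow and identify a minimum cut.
Max flow = 6, Min cut edges: (4,5)

Maximum flow: 6
Minimum cut: (4,5)
Partition: S = [0, 1, 2, 3, 4], T = [5, 6, 7, 8, 9, 10]

Max-flow min-cut theorem verified: both equal 6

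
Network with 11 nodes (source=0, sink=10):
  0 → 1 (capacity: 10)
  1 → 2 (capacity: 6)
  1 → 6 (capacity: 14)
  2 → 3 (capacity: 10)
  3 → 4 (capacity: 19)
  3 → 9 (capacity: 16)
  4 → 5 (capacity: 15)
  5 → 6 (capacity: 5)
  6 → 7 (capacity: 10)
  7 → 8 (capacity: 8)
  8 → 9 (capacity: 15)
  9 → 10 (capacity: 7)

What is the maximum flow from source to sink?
Maximum flow = 7

Max flow: 7

Flow assignment:
  0 → 1: 7/10
  1 → 2: 3/6
  1 → 6: 4/14
  2 → 3: 3/10
  3 → 9: 3/16
  6 → 7: 4/10
  7 → 8: 4/8
  8 → 9: 4/15
  9 → 10: 7/7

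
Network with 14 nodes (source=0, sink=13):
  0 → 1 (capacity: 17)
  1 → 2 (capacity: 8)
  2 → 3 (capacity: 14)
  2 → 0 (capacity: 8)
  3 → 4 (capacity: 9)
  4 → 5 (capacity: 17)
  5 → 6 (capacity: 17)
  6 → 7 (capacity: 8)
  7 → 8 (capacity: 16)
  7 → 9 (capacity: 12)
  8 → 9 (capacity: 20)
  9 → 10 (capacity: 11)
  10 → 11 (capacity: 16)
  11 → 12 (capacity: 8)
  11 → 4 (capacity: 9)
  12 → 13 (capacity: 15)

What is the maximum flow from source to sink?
Maximum flow = 8

Max flow: 8

Flow assignment:
  0 → 1: 8/17
  1 → 2: 8/8
  2 → 3: 8/14
  3 → 4: 8/9
  4 → 5: 8/17
  5 → 6: 8/17
  6 → 7: 8/8
  7 → 9: 8/12
  9 → 10: 8/11
  10 → 11: 8/16
  11 → 12: 8/8
  12 → 13: 8/15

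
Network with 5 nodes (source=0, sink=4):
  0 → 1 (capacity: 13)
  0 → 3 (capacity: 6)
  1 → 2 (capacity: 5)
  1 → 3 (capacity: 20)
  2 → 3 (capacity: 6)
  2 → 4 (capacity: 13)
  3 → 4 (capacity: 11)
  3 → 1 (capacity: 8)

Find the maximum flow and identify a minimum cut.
Max flow = 16, Min cut edges: (1,2), (3,4)

Maximum flow: 16
Minimum cut: (1,2), (3,4)
Partition: S = [0, 1, 3], T = [2, 4]

Max-flow min-cut theorem verified: both equal 16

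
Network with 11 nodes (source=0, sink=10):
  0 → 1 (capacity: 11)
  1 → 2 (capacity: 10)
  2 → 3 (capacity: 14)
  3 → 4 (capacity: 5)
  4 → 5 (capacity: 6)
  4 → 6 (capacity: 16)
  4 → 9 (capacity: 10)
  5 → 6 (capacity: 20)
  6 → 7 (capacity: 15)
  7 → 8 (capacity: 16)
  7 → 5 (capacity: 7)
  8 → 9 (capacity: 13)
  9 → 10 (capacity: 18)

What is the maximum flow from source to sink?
Maximum flow = 5

Max flow: 5

Flow assignment:
  0 → 1: 5/11
  1 → 2: 5/10
  2 → 3: 5/14
  3 → 4: 5/5
  4 → 9: 5/10
  9 → 10: 5/18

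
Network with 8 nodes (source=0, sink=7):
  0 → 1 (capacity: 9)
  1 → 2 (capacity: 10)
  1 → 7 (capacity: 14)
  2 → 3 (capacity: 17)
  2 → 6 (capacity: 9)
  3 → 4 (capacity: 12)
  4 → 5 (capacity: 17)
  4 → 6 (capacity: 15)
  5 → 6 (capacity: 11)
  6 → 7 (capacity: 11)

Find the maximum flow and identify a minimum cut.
Max flow = 9, Min cut edges: (0,1)

Maximum flow: 9
Minimum cut: (0,1)
Partition: S = [0], T = [1, 2, 3, 4, 5, 6, 7]

Max-flow min-cut theorem verified: both equal 9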